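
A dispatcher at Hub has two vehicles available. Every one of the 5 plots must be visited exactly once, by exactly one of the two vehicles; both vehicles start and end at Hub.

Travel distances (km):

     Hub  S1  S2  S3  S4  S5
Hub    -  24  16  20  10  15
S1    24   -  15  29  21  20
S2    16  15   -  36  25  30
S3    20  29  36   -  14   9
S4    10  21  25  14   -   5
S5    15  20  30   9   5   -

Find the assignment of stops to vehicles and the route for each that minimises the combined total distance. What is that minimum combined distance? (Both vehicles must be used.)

Try each way of splitting the stops between the two vehicles (each non-empty) and, for each split, find the best tour for each vehicle:
  {S1} + {S2, S3, S4, S5}: 48 + 75 = 123
  {S2} + {S1, S3, S4, S5}: 32 + 77 = 109
  {S1, S2} + {S3, S4, S5}: 55 + 44 = 99
  {S3} + {S1, S2, S4, S5}: 40 + 66 = 106
  {S1, S3} + {S2, S4, S5}: 73 + 61 = 134
  {S2, S3} + {S1, S4, S5}: 72 + 59 = 131
  … (15 splits in total)
Best: vehicle 1 Hub → S1 → S2 → Hub = 55; vehicle 2 Hub → S3 → S5 → S4 → Hub = 44; combined 99.

99 km — the smallest possible combined total.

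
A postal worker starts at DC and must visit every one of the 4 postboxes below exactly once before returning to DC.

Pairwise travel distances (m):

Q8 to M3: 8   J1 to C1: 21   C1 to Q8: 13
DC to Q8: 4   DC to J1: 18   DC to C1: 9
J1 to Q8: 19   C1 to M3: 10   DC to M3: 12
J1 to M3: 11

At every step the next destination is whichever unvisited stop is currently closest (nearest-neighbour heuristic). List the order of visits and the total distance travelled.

DC → [Q8:4 / C1:9 / M3:12 / J1:18] → Q8 (4)
Q8 → [M3:8 / C1:13 / J1:19] → M3 (8)
M3 → [C1:10 / J1:11] → C1 (10)
C1 → [J1:21] → J1 (21)
Return J1→DC: 18.
Total = 4 + 8 + 10 + 21 + 18 = 61.

Nearest-neighbour total = 61 m; route DC → Q8 → M3 → C1 → J1 → DC.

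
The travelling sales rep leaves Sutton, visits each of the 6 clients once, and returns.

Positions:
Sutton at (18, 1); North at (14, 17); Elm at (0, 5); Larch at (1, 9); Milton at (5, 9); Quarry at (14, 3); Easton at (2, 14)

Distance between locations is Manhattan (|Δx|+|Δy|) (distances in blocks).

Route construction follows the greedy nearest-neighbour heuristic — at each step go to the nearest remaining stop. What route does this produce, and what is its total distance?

From Sutton: distances to unvisited — Quarry=6, North=20, Milton=21, Elm=22, Larch=25, Easton=29. Nearest is Quarry (6).
From Quarry: distances to unvisited — North=14, Milton=15, Elm=16, Larch=19, Easton=23. Nearest is North (14).
From North: distances to unvisited — Easton=15, Milton=17, Larch=21, Elm=26. Nearest is Easton (15).
From Easton: distances to unvisited — Larch=6, Milton=8, Elm=11. Nearest is Larch (6).
From Larch: distances to unvisited — Milton=4, Elm=5. Nearest is Milton (4).
From Milton: distances to unvisited — Elm=9. Nearest is Elm (9).
Return Elm→Sutton: 22.
Total = 6 + 14 + 15 + 6 + 4 + 9 + 22 = 76.

76 blocks along Sutton → Quarry → North → Easton → Larch → Milton → Elm → Sutton.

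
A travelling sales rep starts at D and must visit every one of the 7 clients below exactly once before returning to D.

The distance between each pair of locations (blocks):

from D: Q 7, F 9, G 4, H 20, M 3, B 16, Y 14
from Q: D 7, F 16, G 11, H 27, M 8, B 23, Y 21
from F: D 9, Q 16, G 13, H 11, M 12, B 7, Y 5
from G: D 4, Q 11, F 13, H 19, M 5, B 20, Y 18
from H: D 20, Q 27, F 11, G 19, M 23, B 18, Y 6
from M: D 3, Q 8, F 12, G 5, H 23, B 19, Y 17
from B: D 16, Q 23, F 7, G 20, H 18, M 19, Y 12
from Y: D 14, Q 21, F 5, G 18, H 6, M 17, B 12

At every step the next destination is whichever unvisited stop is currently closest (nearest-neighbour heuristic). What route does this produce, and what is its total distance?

Nearest-neighbour total = 80 blocks; route D → M → G → Q → F → Y → H → B → D.

From D: distances to unvisited — M=3, G=4, Q=7, F=9, Y=14, B=16, H=20. Nearest is M (3).
From M: distances to unvisited — G=5, Q=8, F=12, Y=17, B=19, H=23. Nearest is G (5).
From G: distances to unvisited — Q=11, F=13, Y=18, H=19, B=20. Nearest is Q (11).
From Q: distances to unvisited — F=16, Y=21, B=23, H=27. Nearest is F (16).
From F: distances to unvisited — Y=5, B=7, H=11. Nearest is Y (5).
From Y: distances to unvisited — H=6, B=12. Nearest is H (6).
From H: distances to unvisited — B=18. Nearest is B (18).
Return B→D: 16.
Total = 3 + 5 + 11 + 16 + 5 + 6 + 18 + 16 = 80.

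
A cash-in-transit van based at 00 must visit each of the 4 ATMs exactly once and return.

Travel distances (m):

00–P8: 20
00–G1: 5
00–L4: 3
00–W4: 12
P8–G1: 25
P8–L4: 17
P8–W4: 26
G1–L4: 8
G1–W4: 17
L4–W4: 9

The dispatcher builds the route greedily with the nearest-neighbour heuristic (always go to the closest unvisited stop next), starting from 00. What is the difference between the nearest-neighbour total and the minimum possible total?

From 00: L4=3, G1=5, W4=12, P8=20 → choose L4 (3).
From L4: G1=8, W4=9, P8=17 → choose G1 (8).
From G1: W4=17, P8=25 → choose W4 (17).
From W4: P8=26 → choose P8 (26).
NN route 00 → L4 → G1 → W4 → P8 → 00 costs 74.
Optimal: 00 → P8 → L4 → W4 → G1 → 00 costs 68 (by enumerating all 12 distinct tours).
Excess = 74 − 68 = 6.

6 m longer than the optimal tour.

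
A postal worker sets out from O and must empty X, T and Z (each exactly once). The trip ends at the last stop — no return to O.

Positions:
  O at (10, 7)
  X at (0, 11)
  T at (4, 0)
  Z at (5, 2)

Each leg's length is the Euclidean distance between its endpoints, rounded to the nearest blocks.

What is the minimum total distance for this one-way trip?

There are 3! = 6 possible orderings.
O - X - T - Z: 11+12+2 = 25
O - X - Z - T: 11+10+2 = 23
O - T - X - Z: 9+12+10 = 31
O - T - Z - X: 9+2+10 = 21
O - Z - X - T: 7+10+12 = 29
O - Z - T - X: 7+2+12 = 21
The minimum is 21.
One shortest path: O → T → Z → X.

21 blocks — the minimum one-way total.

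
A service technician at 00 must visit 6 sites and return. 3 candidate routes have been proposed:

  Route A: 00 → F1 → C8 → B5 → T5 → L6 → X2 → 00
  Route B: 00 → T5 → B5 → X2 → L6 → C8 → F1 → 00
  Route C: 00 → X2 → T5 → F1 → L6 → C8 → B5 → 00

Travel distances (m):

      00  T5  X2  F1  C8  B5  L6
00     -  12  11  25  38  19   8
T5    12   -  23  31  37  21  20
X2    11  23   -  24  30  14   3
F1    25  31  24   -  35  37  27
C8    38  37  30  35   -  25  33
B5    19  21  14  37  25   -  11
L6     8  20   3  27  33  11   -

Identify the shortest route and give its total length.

140 m — Route A is the shortest.

Route A: 25 + 35 + 25 + 21 + 20 + 3 + 11 = 140
Route B: 12 + 21 + 14 + 3 + 33 + 35 + 25 = 143
Route C: 11 + 23 + 31 + 27 + 33 + 25 + 19 = 169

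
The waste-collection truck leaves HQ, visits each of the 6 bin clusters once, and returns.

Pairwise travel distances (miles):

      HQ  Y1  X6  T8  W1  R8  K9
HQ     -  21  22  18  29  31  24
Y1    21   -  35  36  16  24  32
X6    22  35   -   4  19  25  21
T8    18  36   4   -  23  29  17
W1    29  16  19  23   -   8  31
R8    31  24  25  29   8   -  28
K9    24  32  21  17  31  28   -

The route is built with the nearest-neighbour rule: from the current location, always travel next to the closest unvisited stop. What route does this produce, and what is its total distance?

129 miles along HQ → T8 → X6 → W1 → R8 → Y1 → K9 → HQ.

HQ → [T8:18 / Y1:21 / X6:22 / K9:24 / W1:29 / R8:31] → T8 (18)
T8 → [X6:4 / K9:17 / W1:23 / R8:29 / Y1:36] → X6 (4)
X6 → [W1:19 / K9:21 / R8:25 / Y1:35] → W1 (19)
W1 → [R8:8 / Y1:16 / K9:31] → R8 (8)
R8 → [Y1:24 / K9:28] → Y1 (24)
Y1 → [K9:32] → K9 (32)
Return K9→HQ: 24.
Total = 18 + 4 + 19 + 8 + 24 + 32 + 24 = 129.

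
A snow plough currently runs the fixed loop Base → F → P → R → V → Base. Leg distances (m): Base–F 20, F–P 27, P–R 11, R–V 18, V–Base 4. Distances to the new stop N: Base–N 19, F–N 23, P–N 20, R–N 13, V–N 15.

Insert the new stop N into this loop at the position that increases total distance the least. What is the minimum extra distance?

Insertion cost between consecutive stops i–j is d(i,N) + d(N,j) − d(i,j):
  between Base and F: 19 + 23 − 20 = 22
  between F and P: 23 + 20 − 27 = 16
  between P and R: 20 + 13 − 11 = 22
  between R and V: 13 + 15 − 18 = 10
  between V and Base: 15 + 19 − 4 = 30
Cheapest insertion is between R and V, adding 10.
New total = 80 + 10 = 90.

Adding 10 m by placing N on the R–V leg.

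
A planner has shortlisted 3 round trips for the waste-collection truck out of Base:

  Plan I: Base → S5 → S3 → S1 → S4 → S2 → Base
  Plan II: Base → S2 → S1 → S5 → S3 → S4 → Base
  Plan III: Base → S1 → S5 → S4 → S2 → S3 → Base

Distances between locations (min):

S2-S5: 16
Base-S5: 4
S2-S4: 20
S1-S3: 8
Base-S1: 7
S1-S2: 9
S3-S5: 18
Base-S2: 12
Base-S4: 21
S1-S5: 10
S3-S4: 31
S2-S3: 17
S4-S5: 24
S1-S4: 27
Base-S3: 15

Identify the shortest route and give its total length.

Plan I: 4 + 18 + 8 + 27 + 20 + 12 = 89
Plan II: 12 + 9 + 10 + 18 + 31 + 21 = 101
Plan III: 7 + 10 + 24 + 20 + 17 + 15 = 93

89 min — Plan I is the shortest.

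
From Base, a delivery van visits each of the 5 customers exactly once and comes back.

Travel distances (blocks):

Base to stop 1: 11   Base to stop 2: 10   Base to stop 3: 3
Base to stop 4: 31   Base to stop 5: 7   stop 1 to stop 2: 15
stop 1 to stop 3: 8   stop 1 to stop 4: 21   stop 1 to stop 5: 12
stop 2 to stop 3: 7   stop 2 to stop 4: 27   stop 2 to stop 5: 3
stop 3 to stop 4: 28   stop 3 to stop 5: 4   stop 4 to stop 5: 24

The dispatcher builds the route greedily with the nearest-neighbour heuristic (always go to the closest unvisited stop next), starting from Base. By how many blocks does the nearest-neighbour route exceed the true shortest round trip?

Base: stop 3=3, stop 5=7, stop 2=10, stop 1=11, stop 4=31 ⇒ stop 3
stop 3: stop 5=4, stop 2=7, stop 1=8, stop 4=28 ⇒ stop 5
stop 5: stop 2=3, stop 1=12, stop 4=24 ⇒ stop 2
stop 2: stop 1=15, stop 4=27 ⇒ stop 1
stop 1: stop 4=21 ⇒ stop 4
NN route Base → stop 3 → stop 5 → stop 2 → stop 1 → stop 4 → Base costs 77.
Optimal: Base → stop 1 → stop 4 → stop 2 → stop 5 → stop 3 → Base costs 69 (by enumerating all 60 distinct tours).
Excess = 77 − 69 = 8.

Excess over optimum: 8 blocks.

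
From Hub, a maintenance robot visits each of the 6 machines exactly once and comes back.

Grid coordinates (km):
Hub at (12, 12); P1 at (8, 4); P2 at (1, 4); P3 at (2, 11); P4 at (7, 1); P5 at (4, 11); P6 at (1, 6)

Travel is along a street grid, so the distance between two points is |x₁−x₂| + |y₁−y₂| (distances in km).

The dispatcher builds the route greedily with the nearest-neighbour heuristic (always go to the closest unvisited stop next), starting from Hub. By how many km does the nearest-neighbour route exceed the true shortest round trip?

From Hub: P5=9, P3=11, P1=12, P4=16, P6=17, P2=19 → choose P5 (9).
From P5: P3=2, P6=8, P2=10, P1=11, P4=13 → choose P3 (2).
From P3: P6=6, P2=8, P1=13, P4=15 → choose P6 (6).
From P6: P2=2, P1=9, P4=11 → choose P2 (2).
From P2: P1=7, P4=9 → choose P1 (7).
From P1: P4=4 → choose P4 (4).
NN route Hub → P5 → P3 → P6 → P2 → P1 → P4 → Hub costs 46.
Optimal: Hub → P1 → P4 → P2 → P6 → P3 → P5 → Hub costs 44 (by enumerating all 360 distinct tours).
Excess = 46 − 44 = 2.

Excess over optimum: 2 km.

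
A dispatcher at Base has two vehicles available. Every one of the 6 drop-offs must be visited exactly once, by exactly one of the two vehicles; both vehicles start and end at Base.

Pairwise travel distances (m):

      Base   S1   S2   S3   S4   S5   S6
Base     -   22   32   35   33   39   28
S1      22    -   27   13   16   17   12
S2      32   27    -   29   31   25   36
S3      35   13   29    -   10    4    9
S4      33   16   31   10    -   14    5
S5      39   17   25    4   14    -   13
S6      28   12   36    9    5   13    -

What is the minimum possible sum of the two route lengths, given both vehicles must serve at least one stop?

There are 2^5 − 1 = 31 ways to divide the 6 stops into two non-empty groups. For each, the best each vehicle can do is its own shortest tour through its group:
  {S1} + {S2, S3, S4, S5, S6}: 44 + 104 = 148
  {S2} + {S1, S3, S4, S5, S6}: 64 + 86 = 150
  {S1, S2} + {S3, S4, S5, S6}: 81 + 86 = 167
  {S3} + {S1, S2, S4, S5, S6}: 70 + 110 = 180
  {S1, S3} + {S2, S4, S5, S6}: 70 + 104 = 174
  {S2, S3} + {S1, S4, S5, S6}: 96 + 86 = 182
  … (31 splits in total)
Best: vehicle 1 Base → S1 → Base = 44; vehicle 2 Base → S2 → S5 → S3 → S4 → S6 → Base = 104; combined 148.

Minimum combined distance: 148 m.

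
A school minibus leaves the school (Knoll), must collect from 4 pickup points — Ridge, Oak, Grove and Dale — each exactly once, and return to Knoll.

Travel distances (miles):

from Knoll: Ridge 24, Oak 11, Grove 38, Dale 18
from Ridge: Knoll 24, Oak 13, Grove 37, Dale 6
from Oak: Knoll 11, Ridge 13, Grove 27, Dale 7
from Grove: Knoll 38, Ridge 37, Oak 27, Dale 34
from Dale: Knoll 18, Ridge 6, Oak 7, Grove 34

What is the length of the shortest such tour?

There are 12 distinct closed tours to check (reversals are equivalent).
Knoll→Ridge→Oak→Grove→Dale→Knoll: 24+13+27+34+18 = 116
Knoll→Ridge→Oak→Dale→Grove→Knoll: 24+13+7+34+38 = 116
Knoll→Ridge→Grove→Oak→Dale→Knoll: 24+37+27+7+18 = 113
Knoll→Ridge→Grove→Dale→Oak→Knoll: 24+37+34+7+11 = 113
Knoll→Ridge→Dale→Oak→Grove→Knoll: 24+6+7+27+38 = 102
Knoll→Ridge→Dale→Grove→Oak→Knoll: 24+6+34+27+11 = 102
Knoll→Oak→Ridge→Grove→Dale→Knoll: 11+13+37+34+18 = 113
Knoll→Oak→Ridge→Dale→Grove→Knoll: 11+13+6+34+38 = 102
Knoll→Oak→Grove→Ridge→Dale→Knoll: 11+27+37+6+18 = 99
Knoll→Oak→Dale→Ridge→Grove→Knoll: 11+7+6+37+38 = 99
Knoll→Grove→Ridge→Oak→Dale→Knoll: 38+37+13+7+18 = 113
Knoll→Grove→Oak→Ridge→Dale→Knoll: 38+27+13+6+18 = 102
The minimum is 99.
One optimal route: Knoll → Oak → Grove → Ridge → Dale → Knoll (or its reverse).

99 miles — the shortest possible round trip.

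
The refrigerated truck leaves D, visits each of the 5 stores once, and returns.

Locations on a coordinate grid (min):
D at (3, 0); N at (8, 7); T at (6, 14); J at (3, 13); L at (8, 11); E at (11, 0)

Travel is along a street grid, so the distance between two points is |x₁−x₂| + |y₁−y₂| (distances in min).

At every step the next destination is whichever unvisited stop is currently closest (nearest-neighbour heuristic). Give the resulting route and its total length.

From D: distances to unvisited — E=8, N=12, J=13, L=16, T=17. Nearest is E (8).
From E: distances to unvisited — N=10, L=14, T=19, J=21. Nearest is N (10).
From N: distances to unvisited — L=4, T=9, J=11. Nearest is L (4).
From L: distances to unvisited — T=5, J=7. Nearest is T (5).
From T: distances to unvisited — J=4. Nearest is J (4).
Return J→D: 13.
Total = 8 + 10 + 4 + 5 + 4 + 13 = 44.

Total distance 44 min via the nearest-neighbour route D → E → N → L → T → J → D.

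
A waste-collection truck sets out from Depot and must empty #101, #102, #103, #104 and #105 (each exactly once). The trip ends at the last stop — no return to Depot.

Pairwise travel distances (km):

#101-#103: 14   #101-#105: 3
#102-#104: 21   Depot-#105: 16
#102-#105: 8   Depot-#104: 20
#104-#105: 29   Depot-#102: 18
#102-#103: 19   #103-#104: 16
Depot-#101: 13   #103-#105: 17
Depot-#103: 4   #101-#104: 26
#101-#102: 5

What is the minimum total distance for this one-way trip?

49 km — the minimum one-way total.

There are 5! = 120 possible orderings.
Depot → #101 → #102 → #103 → #104 → #105: 13+5+19+16+29 = 82
Depot → #101 → #102 → #103 → #105 → #104: 13+5+19+17+29 = 83
Depot → #101 → #102 → #104 → #103 → #105: 13+5+21+16+17 = 72
Depot → #101 → #102 → #104 → #105 → #103: 13+5+21+29+17 = 85
Depot → #101 → #102 → #105 → #103 → #104: 13+5+8+17+16 = 59
Depot → #101 → #102 → #105 → #104 → #103: 13+5+8+29+16 = 71
Depot → #101 → #103 → #102 → #104 → #105: 13+14+19+21+29 = 96
Depot → #101 → #103 → #102 → #105 → #104: 13+14+19+8+29 = 83
Depot → #101 → #103 → #104 → #102 → #105: 13+14+16+21+8 = 72
Depot → #101 → #103 → #104 → #105 → #102: 13+14+16+29+8 = 80
Depot → #101 → #103 → #105 → #102 → #104: 13+14+17+8+21 = 73
Depot → #101 → #103 → #105 → #104 → #102: 13+14+17+29+21 = 94
Depot → #101 → #104 → #102 → #103 → #105: 13+26+21+19+17 = 96
Depot → #101 → #104 → #102 → #105 → #103: 13+26+21+8+17 = 85
… (106 more)
Depot → #103 → #104 → #102 → #101 → #105: 4+16+21+5+3 = 49  ← best
The minimum is 49.
One shortest path: Depot → #103 → #104 → #102 → #101 → #105.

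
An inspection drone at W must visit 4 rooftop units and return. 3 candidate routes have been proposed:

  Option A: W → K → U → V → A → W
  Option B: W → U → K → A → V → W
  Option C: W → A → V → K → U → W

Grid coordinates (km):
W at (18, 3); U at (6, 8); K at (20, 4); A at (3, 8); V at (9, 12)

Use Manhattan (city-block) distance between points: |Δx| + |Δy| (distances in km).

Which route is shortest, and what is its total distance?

Option A: 3 + 18 + 7 + 10 + 20 = 58
Option B: 17 + 18 + 21 + 10 + 18 = 84
Option C: 20 + 10 + 19 + 18 + 17 = 84

58 km — Option A is the shortest.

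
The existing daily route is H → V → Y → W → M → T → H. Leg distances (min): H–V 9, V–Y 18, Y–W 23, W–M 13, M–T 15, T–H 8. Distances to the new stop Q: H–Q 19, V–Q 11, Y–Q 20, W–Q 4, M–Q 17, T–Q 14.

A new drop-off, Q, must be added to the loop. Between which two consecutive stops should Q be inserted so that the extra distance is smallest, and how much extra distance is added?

Insertion cost between consecutive stops i–j is d(i,Q) + d(Q,j) − d(i,j):
  between H and V: 19 + 11 − 9 = 21
  between V and Y: 11 + 20 − 18 = 13
  between Y and W: 20 + 4 − 23 = 1
  between W and M: 4 + 17 − 13 = 8
  between M and T: 17 + 14 − 15 = 16
  between T and H: 14 + 19 − 8 = 25
Cheapest insertion is between Y and W, adding 1.
New total = 86 + 1 = 87.

Adding 1 min by placing Q on the Y–W leg.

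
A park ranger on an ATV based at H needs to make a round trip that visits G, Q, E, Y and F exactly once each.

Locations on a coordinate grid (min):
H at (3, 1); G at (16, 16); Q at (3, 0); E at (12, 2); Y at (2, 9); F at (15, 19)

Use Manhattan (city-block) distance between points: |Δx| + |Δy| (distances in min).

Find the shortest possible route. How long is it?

66 min — the shortest possible round trip.

With 5 stops there are 5!/2 = 60 distinct round trips (a route and its reverse cost the same).
H-G-Q-E-Y-F-H: 28+29+11+17+23+30 = 138
H-G-Q-E-F-Y-H: 28+29+11+20+23+9 = 120
H-G-Q-Y-E-F-H: 28+29+10+17+20+30 = 134
H-G-Q-Y-F-E-H: 28+29+10+23+20+10 = 120
H-G-Q-F-E-Y-H: 28+29+31+20+17+9 = 134
H-G-Q-F-Y-E-H: 28+29+31+23+17+10 = 138
H-G-E-Q-Y-F-H: 28+18+11+10+23+30 = 120
H-G-E-Q-F-Y-H: 28+18+11+31+23+9 = 120
H-G-E-Y-Q-F-H: 28+18+17+10+31+30 = 134
H-G-E-Y-F-Q-H: 28+18+17+23+31+1 = 118
H-G-E-F-Q-Y-H: 28+18+20+31+10+9 = 116
H-G-E-F-Y-Q-H: 28+18+20+23+10+1 = 100
H-G-Y-Q-E-F-H: 28+21+10+11+20+30 = 120
H-G-Y-Q-F-E-H: 28+21+10+31+20+10 = 120
… (46 more)
H-Q-E-G-F-Y-H: 1+11+18+4+23+9 = 66  ← best
The minimum is 66.
One optimal route: H → Q → E → G → F → Y → H (or its reverse).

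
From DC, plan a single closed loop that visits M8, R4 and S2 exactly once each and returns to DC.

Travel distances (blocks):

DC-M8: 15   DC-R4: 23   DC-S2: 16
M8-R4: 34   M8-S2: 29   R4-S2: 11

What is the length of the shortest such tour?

Shortest round trip = 76 blocks.

There are 3 distinct closed tours to check (reversals are equivalent).
DC - M8 - R4 - S2 - DC: 15+34+11+16 = 76
DC - M8 - S2 - R4 - DC: 15+29+11+23 = 78
DC - R4 - M8 - S2 - DC: 23+34+29+16 = 102
The minimum is 76.
One optimal route: DC → M8 → R4 → S2 → DC (or its reverse).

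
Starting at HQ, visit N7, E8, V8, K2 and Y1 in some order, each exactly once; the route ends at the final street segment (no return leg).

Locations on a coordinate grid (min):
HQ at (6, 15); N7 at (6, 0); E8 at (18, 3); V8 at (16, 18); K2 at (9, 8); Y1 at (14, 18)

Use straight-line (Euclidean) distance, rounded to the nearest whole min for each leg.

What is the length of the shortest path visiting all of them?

Shortest open route: 44 min.

There are 5! = 120 possible orderings.
HQ - N7 - E8 - V8 - K2 - Y1: 15+12+15+12+11 = 65
HQ - N7 - E8 - V8 - Y1 - K2: 15+12+15+2+11 = 55
HQ - N7 - E8 - K2 - V8 - Y1: 15+12+10+12+2 = 51
HQ - N7 - E8 - K2 - Y1 - V8: 15+12+10+11+2 = 50
HQ - N7 - E8 - Y1 - V8 - K2: 15+12+16+2+12 = 57
HQ - N7 - E8 - Y1 - K2 - V8: 15+12+16+11+12 = 66
HQ - N7 - V8 - E8 - K2 - Y1: 15+21+15+10+11 = 72
HQ - N7 - V8 - E8 - Y1 - K2: 15+21+15+16+11 = 78
HQ - N7 - V8 - K2 - E8 - Y1: 15+21+12+10+16 = 74
HQ - N7 - V8 - K2 - Y1 - E8: 15+21+12+11+16 = 75
HQ - N7 - V8 - Y1 - E8 - K2: 15+21+2+16+10 = 64
HQ - N7 - V8 - Y1 - K2 - E8: 15+21+2+11+10 = 59
HQ - N7 - K2 - E8 - V8 - Y1: 15+9+10+15+2 = 51
HQ - N7 - K2 - E8 - Y1 - V8: 15+9+10+16+2 = 52
… (106 more)
HQ - V8 - Y1 - K2 - N7 - E8: 10+2+11+9+12 = 44  ← best
The minimum is 44.
One shortest path: HQ → V8 → Y1 → K2 → N7 → E8.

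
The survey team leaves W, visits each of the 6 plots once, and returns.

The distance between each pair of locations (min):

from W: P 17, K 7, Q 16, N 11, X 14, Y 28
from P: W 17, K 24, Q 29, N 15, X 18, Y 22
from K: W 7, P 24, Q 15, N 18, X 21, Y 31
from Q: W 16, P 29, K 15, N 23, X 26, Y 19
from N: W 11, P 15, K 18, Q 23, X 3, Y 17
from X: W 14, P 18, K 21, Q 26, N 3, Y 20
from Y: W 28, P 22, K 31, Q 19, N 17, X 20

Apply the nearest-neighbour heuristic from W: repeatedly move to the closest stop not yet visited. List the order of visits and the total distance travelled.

Nearest-neighbour total = 96 min; route W → K → Q → Y → N → X → P → W.

At W the remaining stops are K 7, N 11, X 14, Q 16, P 17, Y 28; go to K.
At K the remaining stops are Q 15, N 18, X 21, P 24, Y 31; go to Q.
At Q the remaining stops are Y 19, N 23, X 26, P 29; go to Y.
At Y the remaining stops are N 17, X 20, P 22; go to N.
At N the remaining stops are X 3, P 15; go to X.
At X the remaining stops are P 18; go to P.
Return P→W: 17.
Total = 7 + 15 + 19 + 17 + 3 + 18 + 17 = 96.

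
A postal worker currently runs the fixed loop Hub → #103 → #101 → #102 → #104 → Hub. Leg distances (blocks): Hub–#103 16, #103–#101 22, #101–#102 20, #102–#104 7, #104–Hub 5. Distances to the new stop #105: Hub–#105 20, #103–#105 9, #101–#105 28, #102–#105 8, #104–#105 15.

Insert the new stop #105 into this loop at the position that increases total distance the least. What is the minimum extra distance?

Insertion cost between consecutive stops i–j is d(i,#105) + d(#105,j) − d(i,j):
  between Hub and #103: 20 + 9 − 16 = 13
  between #103 and #101: 9 + 28 − 22 = 15
  between #101 and #102: 28 + 8 − 20 = 16
  between #102 and #104: 8 + 15 − 7 = 16
  between #104 and Hub: 15 + 20 − 5 = 30
Cheapest insertion is between Hub and #103, adding 13.
New total = 70 + 13 = 83.

Adding 13 blocks by placing #105 on the Hub–#103 leg.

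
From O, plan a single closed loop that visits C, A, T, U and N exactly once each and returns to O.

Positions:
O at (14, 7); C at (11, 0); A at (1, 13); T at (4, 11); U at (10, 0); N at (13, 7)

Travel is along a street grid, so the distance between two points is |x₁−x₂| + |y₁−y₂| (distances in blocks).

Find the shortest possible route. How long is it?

With 5 stops there are 5!/2 = 60 distinct round trips (a route and its reverse cost the same).
O→C→A→T→U→N→O: 10+23+5+17+10+1 = 66
O→C→A→T→N→U→O: 10+23+5+13+10+11 = 72
O→C→A→U→T→N→O: 10+23+22+17+13+1 = 86
O→C→A→U→N→T→O: 10+23+22+10+13+14 = 92
O→C→A→N→T→U→O: 10+23+18+13+17+11 = 92
O→C→A→N→U→T→O: 10+23+18+10+17+14 = 92
O→C→T→A→U→N→O: 10+18+5+22+10+1 = 66
O→C→T→A→N→U→O: 10+18+5+18+10+11 = 72
O→C→T→U→A→N→O: 10+18+17+22+18+1 = 86
O→C→T→U→N→A→O: 10+18+17+10+18+19 = 92
O→C→T→N→A→U→O: 10+18+13+18+22+11 = 92
O→C→T→N→U→A→O: 10+18+13+10+22+19 = 92
O→C→U→A→T→N→O: 10+1+22+5+13+1 = 52
O→C→U→A→N→T→O: 10+1+22+18+13+14 = 78
… (46 more)
The minimum is 52.
One optimal route: O → C → U → A → T → N → O (or its reverse).

Minimum total distance: 52 blocks.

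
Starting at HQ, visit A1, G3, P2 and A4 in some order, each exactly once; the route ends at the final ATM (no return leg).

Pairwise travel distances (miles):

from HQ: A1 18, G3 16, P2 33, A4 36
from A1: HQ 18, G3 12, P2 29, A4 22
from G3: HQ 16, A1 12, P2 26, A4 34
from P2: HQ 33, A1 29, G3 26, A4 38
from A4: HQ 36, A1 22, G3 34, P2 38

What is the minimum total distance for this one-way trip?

There are 4! = 24 possible orderings.
HQ - A1 - G3 - P2 - A4: 18+12+26+38 = 94
HQ - A1 - G3 - A4 - P2: 18+12+34+38 = 102
HQ - A1 - P2 - G3 - A4: 18+29+26+34 = 107
HQ - A1 - P2 - A4 - G3: 18+29+38+34 = 119
HQ - A1 - A4 - G3 - P2: 18+22+34+26 = 100
HQ - A1 - A4 - P2 - G3: 18+22+38+26 = 104
HQ - G3 - A1 - P2 - A4: 16+12+29+38 = 95
HQ - G3 - A1 - A4 - P2: 16+12+22+38 = 88
HQ - G3 - P2 - A1 - A4: 16+26+29+22 = 93
HQ - G3 - P2 - A4 - A1: 16+26+38+22 = 102
HQ - G3 - A4 - A1 - P2: 16+34+22+29 = 101
HQ - G3 - A4 - P2 - A1: 16+34+38+29 = 117
HQ - P2 - A1 - G3 - A4: 33+29+12+34 = 108
HQ - P2 - A1 - A4 - G3: 33+29+22+34 = 118
… (10 more)
The minimum is 88.
One shortest path: HQ → G3 → A1 → A4 → P2.

Minimum one-way distance = 88 miles.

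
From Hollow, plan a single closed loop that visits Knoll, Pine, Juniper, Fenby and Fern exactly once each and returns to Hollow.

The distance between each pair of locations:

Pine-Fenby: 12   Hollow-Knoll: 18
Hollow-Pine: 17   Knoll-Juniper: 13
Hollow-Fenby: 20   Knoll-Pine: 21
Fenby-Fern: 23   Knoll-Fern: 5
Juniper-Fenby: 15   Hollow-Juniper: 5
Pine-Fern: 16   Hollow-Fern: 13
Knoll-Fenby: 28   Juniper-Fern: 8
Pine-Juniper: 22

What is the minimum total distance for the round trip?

With 5 stops there are 5!/2 = 60 distinct round trips (a route and its reverse cost the same).
Hollow → Knoll → Pine → Juniper → Fenby → Fern → Hollow: 18+21+22+15+23+13 = 112
Hollow → Knoll → Pine → Juniper → Fern → Fenby → Hollow: 18+21+22+8+23+20 = 112
Hollow → Knoll → Pine → Fenby → Juniper → Fern → Hollow: 18+21+12+15+8+13 = 87
Hollow → Knoll → Pine → Fenby → Fern → Juniper → Hollow: 18+21+12+23+8+5 = 87
Hollow → Knoll → Pine → Fern → Juniper → Fenby → Hollow: 18+21+16+8+15+20 = 98
Hollow → Knoll → Pine → Fern → Fenby → Juniper → Hollow: 18+21+16+23+15+5 = 98
Hollow → Knoll → Juniper → Pine → Fenby → Fern → Hollow: 18+13+22+12+23+13 = 101
Hollow → Knoll → Juniper → Pine → Fern → Fenby → Hollow: 18+13+22+16+23+20 = 112
Hollow → Knoll → Juniper → Fenby → Pine → Fern → Hollow: 18+13+15+12+16+13 = 87
Hollow → Knoll → Juniper → Fenby → Fern → Pine → Hollow: 18+13+15+23+16+17 = 102
Hollow → Knoll → Juniper → Fern → Pine → Fenby → Hollow: 18+13+8+16+12+20 = 87
Hollow → Knoll → Juniper → Fern → Fenby → Pine → Hollow: 18+13+8+23+12+17 = 91
Hollow → Knoll → Fenby → Pine → Juniper → Fern → Hollow: 18+28+12+22+8+13 = 101
Hollow → Knoll → Fenby → Pine → Fern → Juniper → Hollow: 18+28+12+16+8+5 = 87
… (46 more)
Hollow → Knoll → Fern → Pine → Fenby → Juniper → Hollow: 18+5+16+12+15+5 = 71  ← best
The minimum is 71.
One optimal route: Hollow → Knoll → Fern → Pine → Fenby → Juniper → Hollow (or its reverse).

Shortest round trip = 71.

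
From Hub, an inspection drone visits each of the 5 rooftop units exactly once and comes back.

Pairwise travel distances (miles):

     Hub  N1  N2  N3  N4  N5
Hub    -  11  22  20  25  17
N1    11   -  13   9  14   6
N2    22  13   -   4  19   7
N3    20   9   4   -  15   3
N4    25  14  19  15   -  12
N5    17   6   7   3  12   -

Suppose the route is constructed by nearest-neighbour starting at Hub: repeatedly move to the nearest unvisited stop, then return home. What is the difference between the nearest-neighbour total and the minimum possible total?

From Hub: N1=11, N5=17, N3=20, N2=22, N4=25 → choose N1 (11).
From N1: N5=6, N3=9, N2=13, N4=14 → choose N5 (6).
From N5: N3=3, N2=7, N4=12 → choose N3 (3).
From N3: N2=4, N4=15 → choose N2 (4).
From N2: N4=19 → choose N4 (19).
NN route Hub → N1 → N5 → N3 → N2 → N4 → Hub costs 68.
Optimal: Hub → N1 → N4 → N5 → N3 → N2 → Hub costs 66 (by enumerating all 60 distinct tours).
Excess = 68 − 66 = 2.

2 miles longer than the optimal tour.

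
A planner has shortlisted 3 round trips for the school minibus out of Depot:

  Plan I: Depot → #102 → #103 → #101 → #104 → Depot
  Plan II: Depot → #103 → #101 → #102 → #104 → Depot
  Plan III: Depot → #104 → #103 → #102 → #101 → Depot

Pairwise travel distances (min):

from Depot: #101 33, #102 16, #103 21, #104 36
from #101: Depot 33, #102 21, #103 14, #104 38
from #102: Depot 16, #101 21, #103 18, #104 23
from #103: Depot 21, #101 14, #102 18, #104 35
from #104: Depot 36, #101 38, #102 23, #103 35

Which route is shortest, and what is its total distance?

115 min — Plan II is the shortest.

Plan I: 16 + 18 + 14 + 38 + 36 = 122
Plan II: 21 + 14 + 21 + 23 + 36 = 115
Plan III: 36 + 35 + 18 + 21 + 33 = 143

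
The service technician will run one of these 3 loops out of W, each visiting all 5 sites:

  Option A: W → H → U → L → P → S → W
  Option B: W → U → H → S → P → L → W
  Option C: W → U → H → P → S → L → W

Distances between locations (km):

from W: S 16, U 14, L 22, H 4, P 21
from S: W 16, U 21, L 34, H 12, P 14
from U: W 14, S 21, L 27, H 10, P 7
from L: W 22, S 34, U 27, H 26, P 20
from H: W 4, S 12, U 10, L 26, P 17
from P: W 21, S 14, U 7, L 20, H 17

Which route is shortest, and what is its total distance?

Option A: 4 + 10 + 27 + 20 + 14 + 16 = 91
Option B: 14 + 10 + 12 + 14 + 20 + 22 = 92
Option C: 14 + 10 + 17 + 14 + 34 + 22 = 111

Shortest is Option A, total 91 km.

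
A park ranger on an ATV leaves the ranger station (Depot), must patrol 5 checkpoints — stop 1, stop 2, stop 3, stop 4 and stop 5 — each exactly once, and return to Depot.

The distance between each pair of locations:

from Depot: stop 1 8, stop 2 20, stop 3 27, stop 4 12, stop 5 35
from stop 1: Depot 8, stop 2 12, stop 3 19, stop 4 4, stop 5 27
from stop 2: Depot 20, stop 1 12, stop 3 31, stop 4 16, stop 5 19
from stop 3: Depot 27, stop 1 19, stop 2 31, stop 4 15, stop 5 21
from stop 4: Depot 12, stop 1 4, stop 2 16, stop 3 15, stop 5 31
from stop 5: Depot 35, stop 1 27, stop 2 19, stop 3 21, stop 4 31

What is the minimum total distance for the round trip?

There are 60 distinct closed tours to check (reversals are equivalent).
Depot→stop 1→stop 2→stop 3→stop 4→stop 5→Depot: 8+12+31+15+31+35 = 132
Depot→stop 1→stop 2→stop 3→stop 5→stop 4→Depot: 8+12+31+21+31+12 = 115
Depot→stop 1→stop 2→stop 4→stop 3→stop 5→Depot: 8+12+16+15+21+35 = 107
Depot→stop 1→stop 2→stop 4→stop 5→stop 3→Depot: 8+12+16+31+21+27 = 115
Depot→stop 1→stop 2→stop 5→stop 3→stop 4→Depot: 8+12+19+21+15+12 = 87
Depot→stop 1→stop 2→stop 5→stop 4→stop 3→Depot: 8+12+19+31+15+27 = 112
Depot→stop 1→stop 3→stop 2→stop 4→stop 5→Depot: 8+19+31+16+31+35 = 140
Depot→stop 1→stop 3→stop 2→stop 5→stop 4→Depot: 8+19+31+19+31+12 = 120
Depot→stop 1→stop 3→stop 4→stop 2→stop 5→Depot: 8+19+15+16+19+35 = 112
Depot→stop 1→stop 3→stop 4→stop 5→stop 2→Depot: 8+19+15+31+19+20 = 112
Depot→stop 1→stop 3→stop 5→stop 2→stop 4→Depot: 8+19+21+19+16+12 = 95
Depot→stop 1→stop 3→stop 5→stop 4→stop 2→Depot: 8+19+21+31+16+20 = 115
Depot→stop 1→stop 4→stop 2→stop 3→stop 5→Depot: 8+4+16+31+21+35 = 115
Depot→stop 1→stop 4→stop 2→stop 5→stop 3→Depot: 8+4+16+19+21+27 = 95
… (46 more)
The minimum is 87.
One optimal route: Depot → stop 1 → stop 2 → stop 5 → stop 3 → stop 4 → Depot (or its reverse).

Minimum total distance: 87.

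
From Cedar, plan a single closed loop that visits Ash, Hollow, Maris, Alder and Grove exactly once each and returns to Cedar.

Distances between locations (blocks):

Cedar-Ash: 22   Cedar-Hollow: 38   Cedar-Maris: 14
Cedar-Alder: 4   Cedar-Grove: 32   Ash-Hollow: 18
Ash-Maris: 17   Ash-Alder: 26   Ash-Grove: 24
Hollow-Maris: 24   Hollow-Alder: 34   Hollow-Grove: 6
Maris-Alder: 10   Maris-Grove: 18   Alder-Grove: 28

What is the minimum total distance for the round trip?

Minimum total distance: 78 blocks.

There are 60 distinct closed tours to check (reversals are equivalent).
Cedar → Ash → Hollow → Maris → Alder → Grove → Cedar: 22+18+24+10+28+32 = 134
Cedar → Ash → Hollow → Maris → Grove → Alder → Cedar: 22+18+24+18+28+4 = 114
Cedar → Ash → Hollow → Alder → Maris → Grove → Cedar: 22+18+34+10+18+32 = 134
Cedar → Ash → Hollow → Alder → Grove → Maris → Cedar: 22+18+34+28+18+14 = 134
Cedar → Ash → Hollow → Grove → Maris → Alder → Cedar: 22+18+6+18+10+4 = 78
Cedar → Ash → Hollow → Grove → Alder → Maris → Cedar: 22+18+6+28+10+14 = 98
Cedar → Ash → Maris → Hollow → Alder → Grove → Cedar: 22+17+24+34+28+32 = 157
Cedar → Ash → Maris → Hollow → Grove → Alder → Cedar: 22+17+24+6+28+4 = 101
Cedar → Ash → Maris → Alder → Hollow → Grove → Cedar: 22+17+10+34+6+32 = 121
Cedar → Ash → Maris → Alder → Grove → Hollow → Cedar: 22+17+10+28+6+38 = 121
Cedar → Ash → Maris → Grove → Hollow → Alder → Cedar: 22+17+18+6+34+4 = 101
Cedar → Ash → Maris → Grove → Alder → Hollow → Cedar: 22+17+18+28+34+38 = 157
Cedar → Ash → Alder → Hollow → Maris → Grove → Cedar: 22+26+34+24+18+32 = 156
Cedar → Ash → Alder → Hollow → Grove → Maris → Cedar: 22+26+34+6+18+14 = 120
… (46 more)
The minimum is 78.
One optimal route: Cedar → Ash → Hollow → Grove → Maris → Alder → Cedar (or its reverse).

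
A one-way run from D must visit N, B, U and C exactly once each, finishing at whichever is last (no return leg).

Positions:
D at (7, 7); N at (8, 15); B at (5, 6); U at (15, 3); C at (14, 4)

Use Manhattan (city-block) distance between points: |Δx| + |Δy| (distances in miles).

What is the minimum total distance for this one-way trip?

There are 4! = 24 possible orderings.
D → N → B → U → C: 9+12+13+2 = 36
D → N → B → C → U: 9+12+11+2 = 34
D → N → U → B → C: 9+19+13+11 = 52
D → N → U → C → B: 9+19+2+11 = 41
D → N → C → B → U: 9+17+11+13 = 50
D → N → C → U → B: 9+17+2+13 = 41
D → B → N → U → C: 3+12+19+2 = 36
D → B → N → C → U: 3+12+17+2 = 34
D → B → U → N → C: 3+13+19+17 = 52
D → B → U → C → N: 3+13+2+17 = 35
D → B → C → N → U: 3+11+17+19 = 50
D → B → C → U → N: 3+11+2+19 = 35
D → U → N → B → C: 12+19+12+11 = 54
D → U → N → C → B: 12+19+17+11 = 59
… (10 more)
The minimum is 34.
One shortest path: D → N → B → C → U.

Shortest open route: 34 miles.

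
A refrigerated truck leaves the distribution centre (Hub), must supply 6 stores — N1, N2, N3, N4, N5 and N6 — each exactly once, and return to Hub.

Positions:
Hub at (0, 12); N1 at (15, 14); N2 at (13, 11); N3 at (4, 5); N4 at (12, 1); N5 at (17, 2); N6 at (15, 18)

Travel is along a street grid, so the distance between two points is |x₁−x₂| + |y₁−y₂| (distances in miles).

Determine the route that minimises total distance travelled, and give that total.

Minimum total distance: 70 miles.

With 6 stops there are 6!/2 = 360 distinct round trips (a route and its reverse cost the same).
Hub-N1-N2-N3-N4-N5-N6-Hub: 17+5+15+12+6+18+21 = 94
Hub-N1-N2-N3-N4-N6-N5-Hub: 17+5+15+12+20+18+27 = 114
Hub-N1-N2-N3-N5-N4-N6-Hub: 17+5+15+16+6+20+21 = 100
Hub-N1-N2-N3-N5-N6-N4-Hub: 17+5+15+16+18+20+23 = 114
Hub-N1-N2-N3-N6-N4-N5-Hub: 17+5+15+24+20+6+27 = 114
Hub-N1-N2-N3-N6-N5-N4-Hub: 17+5+15+24+18+6+23 = 108
Hub-N1-N2-N4-N3-N5-N6-Hub: 17+5+11+12+16+18+21 = 100
Hub-N1-N2-N4-N3-N6-N5-Hub: 17+5+11+12+24+18+27 = 114
… (352 more)
Hub-N2-N1-N6-N5-N4-N3-Hub: 14+5+4+18+6+12+11 = 70  ← best
The minimum is 70.
One optimal route: Hub → N2 → N1 → N6 → N5 → N4 → N3 → Hub (or its reverse).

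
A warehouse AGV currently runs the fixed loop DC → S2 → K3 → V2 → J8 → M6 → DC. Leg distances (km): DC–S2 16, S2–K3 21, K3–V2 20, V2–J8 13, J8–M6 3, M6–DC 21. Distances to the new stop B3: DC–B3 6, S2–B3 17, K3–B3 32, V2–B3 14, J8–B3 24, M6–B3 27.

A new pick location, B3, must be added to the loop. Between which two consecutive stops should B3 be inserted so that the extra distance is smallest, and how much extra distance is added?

+7 km — insert B3 between DC and S2.

Insertion cost between consecutive stops i–j is d(i,B3) + d(B3,j) − d(i,j):
  between DC and S2: 6 + 17 − 16 = 7
  between S2 and K3: 17 + 32 − 21 = 28
  between K3 and V2: 32 + 14 − 20 = 26
  between V2 and J8: 14 + 24 − 13 = 25
  between J8 and M6: 24 + 27 − 3 = 48
  between M6 and DC: 27 + 6 − 21 = 12
Cheapest insertion is between DC and S2, adding 7.
New total = 94 + 7 = 101.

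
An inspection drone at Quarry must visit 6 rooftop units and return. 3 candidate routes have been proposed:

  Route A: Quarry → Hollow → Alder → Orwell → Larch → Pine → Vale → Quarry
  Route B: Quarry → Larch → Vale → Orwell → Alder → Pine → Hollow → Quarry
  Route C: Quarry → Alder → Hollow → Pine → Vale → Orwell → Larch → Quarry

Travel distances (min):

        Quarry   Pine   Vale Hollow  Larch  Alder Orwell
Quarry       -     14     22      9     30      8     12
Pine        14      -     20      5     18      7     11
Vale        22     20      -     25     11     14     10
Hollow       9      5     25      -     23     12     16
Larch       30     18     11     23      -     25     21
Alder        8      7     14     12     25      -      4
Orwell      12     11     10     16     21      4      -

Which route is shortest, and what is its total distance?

76 min — Route B is the shortest.

Route A: 9 + 12 + 4 + 21 + 18 + 20 + 22 = 106
Route B: 30 + 11 + 10 + 4 + 7 + 5 + 9 = 76
Route C: 8 + 12 + 5 + 20 + 10 + 21 + 30 = 106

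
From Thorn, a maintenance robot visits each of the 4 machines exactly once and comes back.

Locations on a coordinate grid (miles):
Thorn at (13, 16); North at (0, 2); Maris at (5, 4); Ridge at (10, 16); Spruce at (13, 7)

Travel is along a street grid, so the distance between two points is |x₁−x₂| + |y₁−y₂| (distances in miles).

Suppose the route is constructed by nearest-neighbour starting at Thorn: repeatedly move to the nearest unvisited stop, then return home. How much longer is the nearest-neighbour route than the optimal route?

Thorn: Ridge=3, Spruce=9, Maris=20, North=27 ⇒ Ridge
Ridge: Spruce=12, Maris=17, North=24 ⇒ Spruce
Spruce: Maris=11, North=18 ⇒ Maris
Maris: North=7 ⇒ North
NN route Thorn → Ridge → Spruce → Maris → North → Thorn costs 60.
Optimal: Thorn → Ridge → North → Maris → Spruce → Thorn costs 54 (by enumerating all 12 distinct tours).
Excess = 60 − 54 = 6.

The nearest-neighbour route is 6 miles longer than optimal.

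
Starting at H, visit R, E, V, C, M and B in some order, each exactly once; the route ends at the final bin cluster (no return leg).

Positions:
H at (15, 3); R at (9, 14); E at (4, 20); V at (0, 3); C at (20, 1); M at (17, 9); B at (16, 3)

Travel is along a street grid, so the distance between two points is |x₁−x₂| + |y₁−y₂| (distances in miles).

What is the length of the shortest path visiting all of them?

There are 6! = 720 possible orderings.
H → R → E → V → C → M → B: 17+11+21+22+11+7 = 89
H → R → E → V → C → B → M: 17+11+21+22+6+7 = 84
H → R → E → V → M → C → B: 17+11+21+23+11+6 = 89
H → R → E → V → M → B → C: 17+11+21+23+7+6 = 85
H → R → E → V → B → C → M: 17+11+21+16+6+11 = 82
H → R → E → V → B → M → C: 17+11+21+16+7+11 = 83
H → R → E → C → V → M → B: 17+11+35+22+23+7 = 115
H → R → E → C → V → B → M: 17+11+35+22+16+7 = 108
… (712 more)
H → B → C → M → R → E → V: 1+6+11+13+11+21 = 63  ← best
The minimum is 63.
One shortest path: H → B → C → M → R → E → V.

Minimum one-way distance = 63 miles.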